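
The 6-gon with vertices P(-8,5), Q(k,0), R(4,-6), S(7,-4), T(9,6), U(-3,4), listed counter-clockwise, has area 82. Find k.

The doubled signed area Σ (x_i y_{i+1} − x_{i+1} y_i) is linear in k.
With k=0 it equals 175; the coefficient of k is -11 (from the two edges through Q).
So -11·k + 175 = 2·82 = 164 ⇒ k = 1.

1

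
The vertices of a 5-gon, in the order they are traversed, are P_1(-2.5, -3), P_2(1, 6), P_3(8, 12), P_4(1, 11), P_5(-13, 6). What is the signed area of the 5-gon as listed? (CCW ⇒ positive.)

115.5

Σ = (-12) + (-36) + (76) + (149) + (54) = 231
Signed area = Σ/2 = 115.5 (positive ⇒ counter-clockwise traversal).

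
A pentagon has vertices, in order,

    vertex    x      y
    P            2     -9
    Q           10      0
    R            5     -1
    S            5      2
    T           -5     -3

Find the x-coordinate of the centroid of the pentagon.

103/47

Apply the shoelace formula. First the cross-terms c_i = x_i·y_{i+1} − x_{i+1}·y_i:
  90, -10, 15, -5, 51  ⇒  2A = 141, A = 70.5.
Then Σ (x_i + x_{i+1})·c_i = 927, so x̄ = 927 / (6·70.5) = 103/47.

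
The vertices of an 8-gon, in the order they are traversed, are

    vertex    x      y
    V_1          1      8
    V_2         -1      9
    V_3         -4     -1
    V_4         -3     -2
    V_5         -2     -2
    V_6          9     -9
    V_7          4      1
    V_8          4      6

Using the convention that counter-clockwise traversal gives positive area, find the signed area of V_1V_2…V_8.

94

Apply Gauss's area formula: 2A = Σ (x_i·y_{i+1} − x_{i+1}·y_i), indices taken mod 8.
Σ = (17) + (37) + (5) + (2) + (36) + (45) + (20) + (26) = 188
Signed area = Σ/2 = 94 (positive ⇒ counter-clockwise traversal).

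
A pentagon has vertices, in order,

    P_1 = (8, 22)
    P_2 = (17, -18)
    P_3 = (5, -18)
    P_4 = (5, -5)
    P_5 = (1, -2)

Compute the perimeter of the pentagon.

96

|P_1P_2| = √((9)² + (-40)²) = √1681 = 41
|P_2P_3| = √((-12)² + (0)²) = √144 = 12
|P_3P_4| = √((0)² + (13)²) = √169 = 13
|P_4P_5| = √((-4)² + (3)²) = √25 = 5
|P_5P_1| = √((7)² + (24)²) = √625 = 25
Perimeter = 41 + 12 + 13 + 5 + 25 = 96.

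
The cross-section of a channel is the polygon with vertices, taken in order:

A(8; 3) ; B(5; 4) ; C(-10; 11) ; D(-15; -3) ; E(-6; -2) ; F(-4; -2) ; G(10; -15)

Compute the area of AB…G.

276.5

Σ = (17) + (95) + (195) + (12) + (4) + (80) + (150) = 553
Area = |Σ|/2 = 276.5.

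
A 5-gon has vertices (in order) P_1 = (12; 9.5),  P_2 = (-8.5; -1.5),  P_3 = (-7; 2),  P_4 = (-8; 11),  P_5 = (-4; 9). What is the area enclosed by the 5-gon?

Apply the shoelace (surveyor's) formula: 2A = Σ (x_i·y_{i+1} − x_{i+1}·y_i), indices taken mod 5.
Σ = (62.75) + (-27.5) + (-61) + (-28) + (-146) = -199.75
Area = |Σ|/2 = 99.875.

99.875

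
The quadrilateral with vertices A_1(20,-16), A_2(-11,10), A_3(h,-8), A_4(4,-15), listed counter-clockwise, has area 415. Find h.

-18

Write out the shoelace sum; only the two edges meeting at A_3 involve h:
2·Area = [((-11)·(-8) − h·10) + (h·(-15) − 4·(-8))] + 260
       = -25·h + 380 = 830
⇒ h = -18.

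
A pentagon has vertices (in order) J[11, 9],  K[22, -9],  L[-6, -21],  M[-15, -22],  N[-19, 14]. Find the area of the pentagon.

Σ = (-297) + (-516) + (-183) + (-628) + (-325) = -1949
Area = |Σ|/2 = 974.5.

974.5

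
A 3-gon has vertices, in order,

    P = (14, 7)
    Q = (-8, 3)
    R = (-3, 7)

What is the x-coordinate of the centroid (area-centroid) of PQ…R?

Apply the surveyor's formula. First the cross-terms c_i = x_i·y_{i+1} − x_{i+1}·y_i:
  98, -47, -119  ⇒  2A = -68, A = -34.
Then Σ (x_i + x_{i+1})·c_i = -204, so x̄ = -204 / (6·(-34)) = 1.

1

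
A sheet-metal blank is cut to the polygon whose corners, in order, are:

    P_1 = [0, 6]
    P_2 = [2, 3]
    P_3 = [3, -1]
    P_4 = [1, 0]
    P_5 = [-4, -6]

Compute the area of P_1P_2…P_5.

Apply the shoelace formula: 2A = Σ (x_i·y_{i+1} − x_{i+1}·y_i), indices taken mod 5.
Cross-terms: -12, -11, 1, -6, -24  ⇒  Σ = -52
Area = |Σ|/2 = 26.

26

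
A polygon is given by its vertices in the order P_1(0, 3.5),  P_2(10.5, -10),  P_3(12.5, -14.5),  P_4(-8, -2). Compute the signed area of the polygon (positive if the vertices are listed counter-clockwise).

Σ = (-36.75) + (-27.25) + (-141) + (-28) = -233
Signed area = Σ/2 = -116.5 (negative ⇒ clockwise traversal).

-116.5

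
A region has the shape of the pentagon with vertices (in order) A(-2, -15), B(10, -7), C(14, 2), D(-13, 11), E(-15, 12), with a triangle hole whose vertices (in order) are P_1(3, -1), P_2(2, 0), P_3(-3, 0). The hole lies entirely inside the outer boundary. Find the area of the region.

357.5

Outer boundary:
Σ = (164) + (118) + (180) + (9) + (249) = 720
Area = |Σ|/2 = 360.
Hole:
Apply Gauss's area formula: 2A = Σ (x_i·y_{i+1} − x_{i+1}·y_i), indices taken mod 3.
Cross-terms: 2, 0, 3  ⇒  Σ = 5
Area = |Σ|/2 = 2.5.
Net area = 360 − 2.5 = 357.5.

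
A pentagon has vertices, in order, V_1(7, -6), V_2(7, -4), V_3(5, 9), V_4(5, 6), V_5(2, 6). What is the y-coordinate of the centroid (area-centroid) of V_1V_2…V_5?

Apply the shoelace (surveyor's) formula. First the cross-terms c_i = x_i·y_{i+1} − x_{i+1}·y_i:
  14, 83, -15, 18, -54  ⇒  2A = 46, A = 23.
Then Σ (y_i + y_{i+1})·c_i = 266, so ȳ = 266 / (6·23) = 133/69.

133/69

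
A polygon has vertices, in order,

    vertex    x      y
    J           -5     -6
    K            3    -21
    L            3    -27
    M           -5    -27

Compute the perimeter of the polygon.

|JK| = √((8)² + (-15)²) = √289 = 17
|KL| = √((0)² + (-6)²) = √36 = 6
|LM| = √((-8)² + (0)²) = √64 = 8
|MJ| = √((0)² + (21)²) = √441 = 21
Perimeter = 17 + 6 + 8 + 21 = 52.

52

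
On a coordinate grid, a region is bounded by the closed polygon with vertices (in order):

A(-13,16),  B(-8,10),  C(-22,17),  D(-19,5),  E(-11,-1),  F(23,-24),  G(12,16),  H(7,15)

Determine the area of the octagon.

Apply Gauss's area formula: 2A = Σ (x_i·y_{i+1} − x_{i+1}·y_i), indices taken mod 8.
Σ = (-2) + (84) + (213) + (74) + (287) + (656) + (68) + (307) = 1687
Area = |Σ|/2 = 843.5.

843.5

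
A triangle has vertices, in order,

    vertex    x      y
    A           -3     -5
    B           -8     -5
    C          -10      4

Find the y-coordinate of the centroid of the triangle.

-2

Apply the shoelace formula. First the cross-terms c_i = x_i·y_{i+1} − x_{i+1}·y_i:
  -25, -82, 62  ⇒  2A = -45, A = -22.5.
Then Σ (y_i + y_{i+1})·c_i = 270, so ȳ = 270 / (6·(-22.5)) = -2.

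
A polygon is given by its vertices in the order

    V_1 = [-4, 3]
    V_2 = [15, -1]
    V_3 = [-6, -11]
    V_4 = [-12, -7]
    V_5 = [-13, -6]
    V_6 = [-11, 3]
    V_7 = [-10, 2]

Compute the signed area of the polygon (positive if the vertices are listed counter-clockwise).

-220

Σ = (-41) + (-171) + (-90) + (-19) + (-105) + (8) + (-22) = -440
Signed area = Σ/2 = -220 (negative ⇒ clockwise traversal).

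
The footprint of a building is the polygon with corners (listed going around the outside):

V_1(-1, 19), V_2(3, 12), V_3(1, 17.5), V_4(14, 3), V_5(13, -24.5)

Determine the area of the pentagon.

215

Apply the shoelace (surveyor's) formula: 2A = Σ (x_i·y_{i+1} − x_{i+1}·y_i), indices taken mod 5.
Σ = (-69) + (40.5) + (-242) + (-382) + (222.5) = -430
Area = |Σ|/2 = 215.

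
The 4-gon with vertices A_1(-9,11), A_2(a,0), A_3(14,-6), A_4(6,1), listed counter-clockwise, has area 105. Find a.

-5

Write out the shoelace sum; only the two edges meeting at A_2 involve a:
2·Area = [((-9)·0 − a·11) + (a·(-6) − 14·0)] + 125
       = -17·a + 125 = 210
⇒ a = -5.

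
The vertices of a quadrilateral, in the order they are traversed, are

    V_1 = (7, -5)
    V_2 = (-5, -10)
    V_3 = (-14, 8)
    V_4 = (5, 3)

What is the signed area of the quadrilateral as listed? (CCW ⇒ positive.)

-201.5

Apply the surveyor's formula: 2A = Σ (x_i·y_{i+1} − x_{i+1}·y_i), indices taken mod 4.
V_1→V_2: (7)(-10) − (-5)(-5) = -95
V_2→V_3: (-5)(8) − (-14)(-10) = -180
V_3→V_4: (-14)(3) − (5)(8) = -82
V_4→V_1: (5)(-5) − (7)(3) = -46
Σ = -403
Signed area = Σ/2 = -201.5 (negative ⇒ clockwise traversal).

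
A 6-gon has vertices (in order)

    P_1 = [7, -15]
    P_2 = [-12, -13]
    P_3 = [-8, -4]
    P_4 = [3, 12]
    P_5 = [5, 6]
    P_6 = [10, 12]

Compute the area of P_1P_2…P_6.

P_1→P_2: (7)(-13) − (-12)(-15) = -271
P_2→P_3: (-12)(-4) − (-8)(-13) = -56
P_3→P_4: (-8)(12) − (3)(-4) = -84
P_4→P_5: (3)(6) − (5)(12) = -42
P_5→P_6: (5)(12) − (10)(6) = 0
P_6→P_1: (10)(-15) − (7)(12) = -234
Σ = -687
Area = |Σ|/2 = 343.5.

343.5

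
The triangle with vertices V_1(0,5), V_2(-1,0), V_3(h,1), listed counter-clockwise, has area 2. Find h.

The doubled signed area Σ (x_i y_{i+1} − x_{i+1} y_i) is linear in h.
With h=0 it equals 4; the coefficient of h is 5 (from the two edges through V_3).
So 5·h + 4 = 2·2 = 4 ⇒ h = 0.

0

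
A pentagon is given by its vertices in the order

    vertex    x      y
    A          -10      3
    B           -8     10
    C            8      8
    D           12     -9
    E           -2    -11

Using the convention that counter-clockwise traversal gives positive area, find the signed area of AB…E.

Cross-terms: -76, -144, -168, -150, -116  ⇒  Σ = -654
Signed area = Σ/2 = -327 (negative ⇒ clockwise traversal).

-327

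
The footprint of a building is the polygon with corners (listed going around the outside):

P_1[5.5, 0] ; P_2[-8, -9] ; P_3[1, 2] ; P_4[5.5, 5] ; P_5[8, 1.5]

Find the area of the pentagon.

Apply the shoelace (surveyor's) formula: 2A = Σ (x_i·y_{i+1} − x_{i+1}·y_i), indices taken mod 5.
P_1→P_2: (5.5)(-9) − (-8)(0) = -49.5
P_2→P_3: (-8)(2) − (1)(-9) = -7
P_3→P_4: (1)(5) − (5.5)(2) = -6
P_4→P_5: (5.5)(1.5) − (8)(5) = -31.75
P_5→P_1: (8)(0) − (5.5)(1.5) = -8.25
Σ = -102.5
Area = |Σ|/2 = 51.25.

51.25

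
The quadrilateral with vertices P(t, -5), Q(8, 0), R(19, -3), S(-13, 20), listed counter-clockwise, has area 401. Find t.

-19

The doubled signed area Σ (x_i y_{i+1} − x_{i+1} y_i) is linear in t.
With t=0 it equals 422; the coefficient of t is -20 (from the two edges through P).
So -20·t + 422 = 2·401 = 802 ⇒ t = -19.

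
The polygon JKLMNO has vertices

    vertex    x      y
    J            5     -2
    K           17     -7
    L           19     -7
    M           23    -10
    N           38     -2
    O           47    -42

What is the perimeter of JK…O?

136

|JK| = √((12)² + (-5)²) = √169 = 13
|KL| = √((2)² + (0)²) = √4 = 2
|LM| = √((4)² + (-3)²) = √25 = 5
|MN| = √((15)² + (8)²) = √289 = 17
|NO| = √((9)² + (-40)²) = √1681 = 41
|OJ| = √((-42)² + (40)²) = √3364 = 58
Perimeter = 13 + 2 + 5 + 17 + 41 + 58 = 136.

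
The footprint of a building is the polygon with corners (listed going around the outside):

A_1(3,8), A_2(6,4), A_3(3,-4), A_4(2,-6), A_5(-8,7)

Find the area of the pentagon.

100.5

Σ = (-36) + (-36) + (-10) + (-34) + (-85) = -201
Area = |Σ|/2 = 100.5.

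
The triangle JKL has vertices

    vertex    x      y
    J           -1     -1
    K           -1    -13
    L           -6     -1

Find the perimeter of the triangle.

|JK| = √((0)² + (-12)²) = √144 = 12
|KL| = √((-5)² + (12)²) = √169 = 13
|LJ| = √((5)² + (0)²) = √25 = 5
Perimeter = 12 + 13 + 5 = 30.

30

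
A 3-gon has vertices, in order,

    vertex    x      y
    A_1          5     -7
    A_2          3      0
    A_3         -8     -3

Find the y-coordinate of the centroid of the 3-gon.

Apply the shoelace (surveyor's) formula. First the cross-terms c_i = x_i·y_{i+1} − x_{i+1}·y_i:
  21, -9, 71  ⇒  2A = 83, A = 41.5.
Then Σ (y_i + y_{i+1})·c_i = -830, so ȳ = -830 / (6·41.5) = -10/3.

-10/3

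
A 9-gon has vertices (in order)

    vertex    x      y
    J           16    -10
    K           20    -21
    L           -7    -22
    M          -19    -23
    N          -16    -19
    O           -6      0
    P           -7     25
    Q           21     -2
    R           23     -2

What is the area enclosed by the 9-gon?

978

Σ = (-136) + (-587) + (-257) + (-7) + (-114) + (-150) + (-511) + (4) + (-198) = -1956
Area = |Σ|/2 = 978.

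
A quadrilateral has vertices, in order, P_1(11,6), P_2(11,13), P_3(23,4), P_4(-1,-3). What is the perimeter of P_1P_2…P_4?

62

|P_1P_2| = √((0)² + (7)²) = √49 = 7
|P_2P_3| = √((12)² + (-9)²) = √225 = 15
|P_3P_4| = √((-24)² + (-7)²) = √625 = 25
|P_4P_1| = √((12)² + (9)²) = √225 = 15
Perimeter = 7 + 15 + 25 + 15 = 62.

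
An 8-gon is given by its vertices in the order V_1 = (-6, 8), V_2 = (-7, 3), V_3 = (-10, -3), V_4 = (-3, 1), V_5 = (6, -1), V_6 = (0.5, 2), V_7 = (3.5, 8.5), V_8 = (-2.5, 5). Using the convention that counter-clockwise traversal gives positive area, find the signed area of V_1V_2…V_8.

V_1→V_2: (-6)(3) − (-7)(8) = 38
V_2→V_3: (-7)(-3) − (-10)(3) = 51
V_3→V_4: (-10)(1) − (-3)(-3) = -19
V_4→V_5: (-3)(-1) − (6)(1) = -3
V_5→V_6: (6)(2) − (0.5)(-1) = 12.5
V_6→V_7: (0.5)(8.5) − (3.5)(2) = -2.75
V_7→V_8: (3.5)(5) − (-2.5)(8.5) = 38.75
V_8→V_1: (-2.5)(8) − (-6)(5) = 10
Σ = 125.5
Signed area = Σ/2 = 62.75 (positive ⇒ counter-clockwise traversal).

62.75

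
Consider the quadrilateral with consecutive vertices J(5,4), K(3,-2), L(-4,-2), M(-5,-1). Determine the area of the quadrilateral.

Σ = (-22) + (-14) + (-6) + (-15) = -57
Area = |Σ|/2 = 28.5.

28.5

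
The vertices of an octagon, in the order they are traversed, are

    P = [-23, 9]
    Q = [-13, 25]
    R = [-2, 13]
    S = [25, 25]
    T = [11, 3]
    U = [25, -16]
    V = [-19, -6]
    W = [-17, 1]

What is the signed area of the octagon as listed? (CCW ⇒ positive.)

-1054

Apply the surveyor's formula: 2A = Σ (x_i·y_{i+1} − x_{i+1}·y_i), indices taken mod 8.
Σ = (-458) + (-119) + (-375) + (-200) + (-251) + (-454) + (-121) + (-130) = -2108
Signed area = Σ/2 = -1054 (negative ⇒ clockwise traversal).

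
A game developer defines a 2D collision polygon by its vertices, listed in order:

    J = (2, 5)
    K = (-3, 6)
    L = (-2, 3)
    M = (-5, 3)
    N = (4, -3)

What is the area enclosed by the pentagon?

Apply the shoelace (surveyor's) formula: 2A = Σ (x_i·y_{i+1} − x_{i+1}·y_i), indices taken mod 5.
Σ = (27) + (3) + (9) + (3) + (26) = 68
Area = |Σ|/2 = 34.

34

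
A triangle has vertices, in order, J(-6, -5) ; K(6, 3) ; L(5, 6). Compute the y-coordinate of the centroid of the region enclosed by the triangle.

4/3

Apply the shoelace formula. First the cross-terms c_i = x_i·y_{i+1} − x_{i+1}·y_i:
  12, 21, 11  ⇒  2A = 44, A = 22.
Then Σ (y_i + y_{i+1})·c_i = 176, so ȳ = 176 / (6·22) = 4/3.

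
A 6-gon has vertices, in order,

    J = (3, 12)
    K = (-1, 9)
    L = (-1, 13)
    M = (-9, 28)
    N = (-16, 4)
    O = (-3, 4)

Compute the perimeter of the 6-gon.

|JK| = √((-4)² + (-3)²) = √25 = 5
|KL| = √((0)² + (4)²) = √16 = 4
|LM| = √((-8)² + (15)²) = √289 = 17
|MN| = √((-7)² + (-24)²) = √625 = 25
|NO| = √((13)² + (0)²) = √169 = 13
|OJ| = √((6)² + (8)²) = √100 = 10
Perimeter = 5 + 4 + 17 + 25 + 13 + 10 = 74.

74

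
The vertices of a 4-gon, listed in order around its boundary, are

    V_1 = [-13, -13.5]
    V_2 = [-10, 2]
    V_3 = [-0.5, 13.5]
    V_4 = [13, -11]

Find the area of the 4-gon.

391.75

Cross-terms: -161, -134, -170, -318.5  ⇒  Σ = -783.5
Area = |Σ|/2 = 391.75.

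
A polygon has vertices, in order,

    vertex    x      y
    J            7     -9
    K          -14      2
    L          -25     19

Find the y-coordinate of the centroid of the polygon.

Apply the shoelace (surveyor's) formula. First the cross-terms c_i = x_i·y_{i+1} − x_{i+1}·y_i:
  -112, -216, 92  ⇒  2A = -236, A = -118.
Then Σ (y_i + y_{i+1})·c_i = -2832, so ȳ = -2832 / (6·(-118)) = 4.

4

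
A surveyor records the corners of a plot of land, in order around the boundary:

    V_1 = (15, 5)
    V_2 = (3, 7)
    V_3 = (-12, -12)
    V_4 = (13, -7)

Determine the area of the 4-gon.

Cross-terms: 90, 48, 240, 170  ⇒  Σ = 548
Area = |Σ|/2 = 274.

274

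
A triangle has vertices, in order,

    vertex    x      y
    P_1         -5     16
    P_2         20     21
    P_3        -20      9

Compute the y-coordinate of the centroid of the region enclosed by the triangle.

46/3

Apply the shoelace formula. First the cross-terms c_i = x_i·y_{i+1} − x_{i+1}·y_i:
  -425, 600, -275  ⇒  2A = -100, A = -50.
Then Σ (y_i + y_{i+1})·c_i = -4600, so ȳ = -4600 / (6·(-50)) = 46/3.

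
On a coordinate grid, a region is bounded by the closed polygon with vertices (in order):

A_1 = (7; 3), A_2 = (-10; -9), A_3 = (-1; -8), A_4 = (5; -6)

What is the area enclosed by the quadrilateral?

Σ = (-33) + (71) + (46) + (57) = 141
Area = |Σ|/2 = 70.5.

70.5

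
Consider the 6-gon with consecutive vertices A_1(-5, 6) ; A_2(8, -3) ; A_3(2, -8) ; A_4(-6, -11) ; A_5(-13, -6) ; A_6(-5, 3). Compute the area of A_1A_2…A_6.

176

Apply the surveyor's formula: 2A = Σ (x_i·y_{i+1} − x_{i+1}·y_i), indices taken mod 6.
Σ = (-33) + (-58) + (-70) + (-107) + (-69) + (-15) = -352
Area = |Σ|/2 = 176.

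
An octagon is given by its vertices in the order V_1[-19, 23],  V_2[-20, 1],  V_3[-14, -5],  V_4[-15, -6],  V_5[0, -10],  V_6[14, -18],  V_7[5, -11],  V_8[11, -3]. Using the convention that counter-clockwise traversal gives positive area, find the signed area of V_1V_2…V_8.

546

Σ = (441) + (114) + (9) + (150) + (140) + (-64) + (106) + (196) = 1092
Signed area = Σ/2 = 546 (positive ⇒ counter-clockwise traversal).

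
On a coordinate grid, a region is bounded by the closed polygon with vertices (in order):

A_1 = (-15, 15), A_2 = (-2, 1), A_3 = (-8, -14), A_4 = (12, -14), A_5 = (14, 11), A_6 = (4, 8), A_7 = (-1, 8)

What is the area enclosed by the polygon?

436

Apply Gauss's area formula: 2A = Σ (x_i·y_{i+1} − x_{i+1}·y_i), indices taken mod 7.
A_1→A_2: (-15)(1) − (-2)(15) = 15
A_2→A_3: (-2)(-14) − (-8)(1) = 36
A_3→A_4: (-8)(-14) − (12)(-14) = 280
A_4→A_5: (12)(11) − (14)(-14) = 328
A_5→A_6: (14)(8) − (4)(11) = 68
A_6→A_7: (4)(8) − (-1)(8) = 40
A_7→A_1: (-1)(15) − (-15)(8) = 105
Σ = 872
Area = |Σ|/2 = 436.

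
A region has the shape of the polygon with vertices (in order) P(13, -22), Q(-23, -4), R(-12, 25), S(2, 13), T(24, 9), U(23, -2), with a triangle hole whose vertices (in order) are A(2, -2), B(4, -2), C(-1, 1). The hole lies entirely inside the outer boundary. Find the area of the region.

1205

Outer boundary:
Σ = (-558) + (-623) + (-206) + (-294) + (-255) + (-480) = -2416
Area = |Σ|/2 = 1208.
Hole:
Apply Gauss's area formula: 2A = Σ (x_i·y_{i+1} − x_{i+1}·y_i), indices taken mod 3.
Cross-terms: 4, 2, 0  ⇒  Σ = 6
Area = |Σ|/2 = 3.
Net area = 1208 − 3 = 1205.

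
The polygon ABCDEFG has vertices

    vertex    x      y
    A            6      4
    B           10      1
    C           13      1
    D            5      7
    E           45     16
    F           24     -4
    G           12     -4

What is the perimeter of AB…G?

|AB| = √((4)² + (-3)²) = √25 = 5
|BC| = √((3)² + (0)²) = √9 = 3
|CD| = √((-8)² + (6)²) = √100 = 10
|DE| = √((40)² + (9)²) = √1681 = 41
|EF| = √((-21)² + (-20)²) = √841 = 29
|FG| = √((-12)² + (0)²) = √144 = 12
|GA| = √((-6)² + (8)²) = √100 = 10
Perimeter = 5 + 3 + 10 + 41 + 29 + 12 + 10 = 110.

110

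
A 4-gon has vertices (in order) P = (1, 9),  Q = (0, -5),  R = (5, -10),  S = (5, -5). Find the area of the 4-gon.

Apply the surveyor's formula: 2A = Σ (x_i·y_{i+1} − x_{i+1}·y_i), indices taken mod 4.
Σ = (-5) + (25) + (25) + (50) = 95
Area = |Σ|/2 = 47.5.

47.5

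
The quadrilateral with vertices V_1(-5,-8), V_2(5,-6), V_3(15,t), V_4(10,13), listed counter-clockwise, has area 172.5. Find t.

The doubled signed area Σ (x_i y_{i+1} − x_{i+1} y_i) is linear in t.
With t=0 it equals 340; the coefficient of t is -5 (from the two edges through V_3).
So -5·t + 340 = 2·172.5 = 345 ⇒ t = -1.

-1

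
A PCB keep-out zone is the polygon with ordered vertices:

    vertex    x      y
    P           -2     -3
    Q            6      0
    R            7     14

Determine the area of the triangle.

Apply the surveyor's formula: 2A = Σ (x_i·y_{i+1} − x_{i+1}·y_i), indices taken mod 3.
P→Q: (-2)(0) − (6)(-3) = 18
Q→R: (6)(14) − (7)(0) = 84
R→P: (7)(-3) − (-2)(14) = 7
Σ = 109
Area = |Σ|/2 = 54.5.

54.5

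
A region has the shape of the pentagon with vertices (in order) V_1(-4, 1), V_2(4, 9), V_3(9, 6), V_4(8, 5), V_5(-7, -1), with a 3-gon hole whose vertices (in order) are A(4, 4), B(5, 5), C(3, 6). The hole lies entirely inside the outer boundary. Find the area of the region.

40.5

Outer boundary:
Apply the shoelace formula: 2A = Σ (x_i·y_{i+1} − x_{i+1}·y_i), indices taken mod 5.
Cross-terms: -40, -57, -3, 27, -11  ⇒  Σ = -84
Area = |Σ|/2 = 42.
Hole:
Apply the shoelace formula: 2A = Σ (x_i·y_{i+1} − x_{i+1}·y_i), indices taken mod 3.
Σ = (0) + (15) + (-12) = 3
Area = |Σ|/2 = 1.5.
Net area = 42 − 1.5 = 40.5.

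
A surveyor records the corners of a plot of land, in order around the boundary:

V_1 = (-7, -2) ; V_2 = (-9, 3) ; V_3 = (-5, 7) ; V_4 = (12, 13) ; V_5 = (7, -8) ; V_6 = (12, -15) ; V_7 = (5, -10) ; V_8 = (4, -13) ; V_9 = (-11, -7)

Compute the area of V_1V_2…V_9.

350

Apply the shoelace (surveyor's) formula: 2A = Σ (x_i·y_{i+1} − x_{i+1}·y_i), indices taken mod 9.
Σ = (-39) + (-48) + (-149) + (-187) + (-9) + (-45) + (-25) + (-171) + (-27) = -700
Area = |Σ|/2 = 350.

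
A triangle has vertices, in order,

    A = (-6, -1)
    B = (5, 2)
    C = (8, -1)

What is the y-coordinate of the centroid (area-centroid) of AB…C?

0

Apply the surveyor's formula. First the cross-terms c_i = x_i·y_{i+1} − x_{i+1}·y_i:
  -7, -21, -14  ⇒  2A = -42, A = -21.
Then Σ (y_i + y_{i+1})·c_i = 0, so ȳ = 0 / (6·(-21)) = 0.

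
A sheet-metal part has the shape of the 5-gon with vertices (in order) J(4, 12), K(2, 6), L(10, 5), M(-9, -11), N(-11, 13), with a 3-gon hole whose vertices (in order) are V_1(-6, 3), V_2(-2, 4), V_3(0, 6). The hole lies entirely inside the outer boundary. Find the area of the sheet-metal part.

Outer boundary:
Apply the shoelace (surveyor's) formula: 2A = Σ (x_i·y_{i+1} − x_{i+1}·y_i), indices taken mod 5.
Σ = (0) + (-50) + (-65) + (-238) + (-184) = -537
Area = |Σ|/2 = 268.5.
Hole:
Σ = (-18) + (-12) + (36) = 6
Area = |Σ|/2 = 3.
Net area = 268.5 − 3 = 265.5.

265.5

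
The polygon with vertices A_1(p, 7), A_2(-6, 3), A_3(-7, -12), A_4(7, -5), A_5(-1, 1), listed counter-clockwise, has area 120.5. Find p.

Write out the shoelace sum; only the two edges meeting at A_1 involve p:
2·Area = [((-1)·7 − p·1) + (p·3 − (-6)·7)] + 214
       = 2·p + 249 = 241
⇒ p = -4.

-4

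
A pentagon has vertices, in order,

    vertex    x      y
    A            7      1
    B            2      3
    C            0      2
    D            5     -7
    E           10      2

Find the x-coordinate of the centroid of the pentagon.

Apply the shoelace (surveyor's) formula. First the cross-terms c_i = x_i·y_{i+1} − x_{i+1}·y_i:
  19, 4, -10, 80, -4  ⇒  2A = 89, A = 44.5.
Then Σ (x_i + x_{i+1})·c_i = 1261, so x̄ = 1261 / (6·44.5) = 1261/267.

1261/267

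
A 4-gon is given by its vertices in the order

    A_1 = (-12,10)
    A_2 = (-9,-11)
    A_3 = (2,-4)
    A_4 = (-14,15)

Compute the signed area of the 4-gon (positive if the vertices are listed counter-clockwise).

147

A_1→A_2: (-12)(-11) − (-9)(10) = 222
A_2→A_3: (-9)(-4) − (2)(-11) = 58
A_3→A_4: (2)(15) − (-14)(-4) = -26
A_4→A_1: (-14)(10) − (-12)(15) = 40
Σ = 294
Signed area = Σ/2 = 147 (positive ⇒ counter-clockwise traversal).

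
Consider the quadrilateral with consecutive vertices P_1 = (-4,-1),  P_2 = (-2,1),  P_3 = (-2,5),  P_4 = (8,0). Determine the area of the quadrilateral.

31

Cross-terms: -6, -8, -40, -8  ⇒  Σ = -62
Area = |Σ|/2 = 31.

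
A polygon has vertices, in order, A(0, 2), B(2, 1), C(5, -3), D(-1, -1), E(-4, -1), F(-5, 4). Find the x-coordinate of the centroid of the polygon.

-137/171

Apply Gauss's area formula. First the cross-terms c_i = x_i·y_{i+1} − x_{i+1}·y_i:
  -4, -11, -8, -3, -21, -10  ⇒  2A = -57, A = -28.5.
Then Σ (x_i + x_{i+1})·c_i = 137, so x̄ = 137 / (6·(-28.5)) = -137/171.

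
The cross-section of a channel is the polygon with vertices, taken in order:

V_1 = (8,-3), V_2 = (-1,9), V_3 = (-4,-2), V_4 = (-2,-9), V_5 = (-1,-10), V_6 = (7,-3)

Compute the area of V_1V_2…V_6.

Apply Gauss's area formula: 2A = Σ (x_i·y_{i+1} − x_{i+1}·y_i), indices taken mod 6.
Σ = (69) + (38) + (32) + (11) + (73) + (3) = 226
Area = |Σ|/2 = 113.

113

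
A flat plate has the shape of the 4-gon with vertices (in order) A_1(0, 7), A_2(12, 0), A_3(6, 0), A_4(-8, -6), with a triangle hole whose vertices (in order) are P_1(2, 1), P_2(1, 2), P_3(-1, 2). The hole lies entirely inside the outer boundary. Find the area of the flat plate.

Outer boundary:
Apply the shoelace formula: 2A = Σ (x_i·y_{i+1} − x_{i+1}·y_i), indices taken mod 4.
A_1→A_2: (0)(0) − (12)(7) = -84
A_2→A_3: (12)(0) − (6)(0) = 0
A_3→A_4: (6)(-6) − (-8)(0) = -36
A_4→A_1: (-8)(7) − (0)(-6) = -56
Σ = -176
Area = |Σ|/2 = 88.
Hole:
Apply the shoelace formula: 2A = Σ (x_i·y_{i+1} − x_{i+1}·y_i), indices taken mod 3.
P_1→P_2: (2)(2) − (1)(1) = 3
P_2→P_3: (1)(2) − (-1)(2) = 4
P_3→P_1: (-1)(1) − (2)(2) = -5
Σ = 2
Area = |Σ|/2 = 1.
Net area = 88 − 1 = 87.

87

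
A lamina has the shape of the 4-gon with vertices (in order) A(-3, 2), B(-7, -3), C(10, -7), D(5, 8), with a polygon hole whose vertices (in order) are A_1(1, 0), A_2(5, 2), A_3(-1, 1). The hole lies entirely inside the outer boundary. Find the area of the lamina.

Outer boundary:
Apply the shoelace (surveyor's) formula: 2A = Σ (x_i·y_{i+1} − x_{i+1}·y_i), indices taken mod 4.
Σ = (23) + (79) + (115) + (34) = 251
Area = |Σ|/2 = 125.5.
Hole:
A_1→A_2: (1)(2) − (5)(0) = 2
A_2→A_3: (5)(1) − (-1)(2) = 7
A_3→A_1: (-1)(0) − (1)(1) = -1
Σ = 8
Area = |Σ|/2 = 4.
Net area = 125.5 − 4 = 121.5.

121.5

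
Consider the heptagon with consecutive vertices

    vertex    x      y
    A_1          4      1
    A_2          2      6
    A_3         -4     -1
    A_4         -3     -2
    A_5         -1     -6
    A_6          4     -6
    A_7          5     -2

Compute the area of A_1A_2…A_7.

A_1→A_2: (4)(6) − (2)(1) = 22
A_2→A_3: (2)(-1) − (-4)(6) = 22
A_3→A_4: (-4)(-2) − (-3)(-1) = 5
A_4→A_5: (-3)(-6) − (-1)(-2) = 16
A_5→A_6: (-1)(-6) − (4)(-6) = 30
A_6→A_7: (4)(-2) − (5)(-6) = 22
A_7→A_1: (5)(1) − (4)(-2) = 13
Σ = 130
Area = |Σ|/2 = 65.

65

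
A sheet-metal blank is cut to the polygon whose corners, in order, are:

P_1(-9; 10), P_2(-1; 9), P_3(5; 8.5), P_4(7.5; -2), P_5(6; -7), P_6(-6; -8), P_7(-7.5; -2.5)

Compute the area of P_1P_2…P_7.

Apply Gauss's area formula: 2A = Σ (x_i·y_{i+1} − x_{i+1}·y_i), indices taken mod 7.
Σ = (-71) + (-53.5) + (-73.75) + (-40.5) + (-90) + (-45) + (-97.5) = -471.25
Area = |Σ|/2 = 235.625.

235.625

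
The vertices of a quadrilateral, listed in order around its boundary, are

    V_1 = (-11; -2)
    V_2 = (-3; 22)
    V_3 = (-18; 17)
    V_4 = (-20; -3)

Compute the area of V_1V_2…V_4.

Cross-terms: -248, 345, 394, 7  ⇒  Σ = 498
Area = |Σ|/2 = 249.

249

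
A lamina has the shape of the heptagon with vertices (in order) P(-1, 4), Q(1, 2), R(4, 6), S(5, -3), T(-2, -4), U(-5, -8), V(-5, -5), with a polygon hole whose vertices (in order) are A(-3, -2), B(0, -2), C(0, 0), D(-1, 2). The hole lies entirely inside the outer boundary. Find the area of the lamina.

53

Outer boundary:
Σ = (-6) + (-2) + (-42) + (-26) + (-4) + (-15) + (-25) = -120
Area = |Σ|/2 = 60.
Hole:
Cross-terms: 6, 0, 0, 8  ⇒  Σ = 14
Area = |Σ|/2 = 7.
Net area = 60 − 7 = 53.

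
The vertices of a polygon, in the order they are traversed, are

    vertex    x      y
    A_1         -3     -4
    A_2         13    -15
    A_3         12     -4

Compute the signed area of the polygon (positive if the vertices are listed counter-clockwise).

Apply the shoelace formula: 2A = Σ (x_i·y_{i+1} − x_{i+1}·y_i), indices taken mod 3.
Σ = (97) + (128) + (-60) = 165
Signed area = Σ/2 = 82.5 (positive ⇒ counter-clockwise traversal).

82.5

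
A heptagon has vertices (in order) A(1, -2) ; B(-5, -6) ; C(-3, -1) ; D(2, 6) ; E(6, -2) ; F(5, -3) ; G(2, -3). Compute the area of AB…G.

51.5

Σ = (-16) + (-13) + (-16) + (-40) + (-8) + (-9) + (-1) = -103
Area = |Σ|/2 = 51.5.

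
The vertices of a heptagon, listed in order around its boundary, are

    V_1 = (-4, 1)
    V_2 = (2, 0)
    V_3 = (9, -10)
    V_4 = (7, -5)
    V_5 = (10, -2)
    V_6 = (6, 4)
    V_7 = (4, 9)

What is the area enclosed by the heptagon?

84.5

Σ = (-2) + (-20) + (25) + (36) + (52) + (38) + (40) = 169
Area = |Σ|/2 = 84.5.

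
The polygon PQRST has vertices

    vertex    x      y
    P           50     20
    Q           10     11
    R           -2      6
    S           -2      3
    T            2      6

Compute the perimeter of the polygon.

112

|PQ| = √((-40)² + (-9)²) = √1681 = 41
|QR| = √((-12)² + (-5)²) = √169 = 13
|RS| = √((0)² + (-3)²) = √9 = 3
|ST| = √((4)² + (3)²) = √25 = 5
|TP| = √((48)² + (14)²) = √2500 = 50
Perimeter = 41 + 13 + 3 + 5 + 50 = 112.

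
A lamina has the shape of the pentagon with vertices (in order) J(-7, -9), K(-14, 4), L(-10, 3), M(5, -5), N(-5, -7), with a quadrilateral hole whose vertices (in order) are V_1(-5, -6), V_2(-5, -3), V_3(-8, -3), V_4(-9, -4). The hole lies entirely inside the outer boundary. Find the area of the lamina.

85

Outer boundary:
Apply Gauss's area formula: 2A = Σ (x_i·y_{i+1} − x_{i+1}·y_i), indices taken mod 5.
J→K: (-7)(4) − (-14)(-9) = -154
K→L: (-14)(3) − (-10)(4) = -2
L→M: (-10)(-5) − (5)(3) = 35
M→N: (5)(-7) − (-5)(-5) = -60
N→J: (-5)(-9) − (-7)(-7) = -4
Σ = -185
Area = |Σ|/2 = 92.5.
Hole:
Apply the shoelace (surveyor's) formula: 2A = Σ (x_i·y_{i+1} − x_{i+1}·y_i), indices taken mod 4.
Σ = (-15) + (-9) + (5) + (34) = 15
Area = |Σ|/2 = 7.5.
Net area = 92.5 − 7.5 = 85.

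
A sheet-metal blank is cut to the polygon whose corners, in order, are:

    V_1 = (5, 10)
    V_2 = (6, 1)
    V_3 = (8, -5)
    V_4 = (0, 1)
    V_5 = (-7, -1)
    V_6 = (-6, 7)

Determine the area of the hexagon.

114

Apply the shoelace formula: 2A = Σ (x_i·y_{i+1} − x_{i+1}·y_i), indices taken mod 6.
Σ = (-55) + (-38) + (8) + (7) + (-55) + (-95) = -228
Area = |Σ|/2 = 114.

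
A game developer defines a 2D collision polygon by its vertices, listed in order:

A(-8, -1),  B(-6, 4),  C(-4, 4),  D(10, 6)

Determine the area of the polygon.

36

Σ = (-38) + (-8) + (-64) + (38) = -72
Area = |Σ|/2 = 36.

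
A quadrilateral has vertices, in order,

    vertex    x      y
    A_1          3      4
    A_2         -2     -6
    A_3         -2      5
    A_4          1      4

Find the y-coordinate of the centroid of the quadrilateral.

139/159

Apply the shoelace (surveyor's) formula. First the cross-terms c_i = x_i·y_{i+1} − x_{i+1}·y_i:
  -10, -22, -13, -8  ⇒  2A = -53, A = -26.5.
Then Σ (y_i + y_{i+1})·c_i = -139, so ȳ = -139 / (6·(-26.5)) = 139/159.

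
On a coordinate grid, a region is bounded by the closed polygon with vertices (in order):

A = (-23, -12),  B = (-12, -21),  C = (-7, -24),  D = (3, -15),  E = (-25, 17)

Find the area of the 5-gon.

Σ = (339) + (141) + (177) + (-324) + (691) = 1024
Area = |Σ|/2 = 512.

512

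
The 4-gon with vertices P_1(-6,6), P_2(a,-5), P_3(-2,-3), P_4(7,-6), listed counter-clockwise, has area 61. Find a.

-7

Write out the shoelace sum; only the two edges meeting at P_2 involve a:
2·Area = [((-6)·(-5) − a·6) + (a·(-3) − (-2)·(-5))] + 39
       = -9·a + 59 = 122
⇒ a = -7.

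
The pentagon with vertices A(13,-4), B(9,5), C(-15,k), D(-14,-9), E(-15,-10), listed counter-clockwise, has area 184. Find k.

The doubled signed area Σ (x_i y_{i+1} − x_{i+1} y_i) is linear in k.
With k=0 it equals 506; the coefficient of k is 23 (from the two edges through C).
So 23·k + 506 = 2·184 = 368 ⇒ k = -6.

-6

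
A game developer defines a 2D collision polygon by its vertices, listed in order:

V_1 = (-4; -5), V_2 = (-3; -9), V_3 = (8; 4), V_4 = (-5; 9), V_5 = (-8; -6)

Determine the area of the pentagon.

Σ = (21) + (60) + (92) + (102) + (16) = 291
Area = |Σ|/2 = 145.5.

145.5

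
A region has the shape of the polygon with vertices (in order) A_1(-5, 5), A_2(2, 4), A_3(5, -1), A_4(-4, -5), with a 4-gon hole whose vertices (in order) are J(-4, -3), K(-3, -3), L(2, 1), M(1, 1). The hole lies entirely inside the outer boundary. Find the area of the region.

59

Outer boundary:
Cross-terms: -30, -22, -29, -45  ⇒  Σ = -126
Area = |Σ|/2 = 63.
Hole:
Σ = (3) + (3) + (1) + (1) = 8
Area = |Σ|/2 = 4.
Net area = 63 − 4 = 59.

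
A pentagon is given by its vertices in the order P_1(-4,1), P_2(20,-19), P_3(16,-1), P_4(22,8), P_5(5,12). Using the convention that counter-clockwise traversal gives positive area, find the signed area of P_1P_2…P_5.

Apply the shoelace formula: 2A = Σ (x_i·y_{i+1} − x_{i+1}·y_i), indices taken mod 5.
Cross-terms: 56, 284, 150, 224, 53  ⇒  Σ = 767
Signed area = Σ/2 = 383.5 (positive ⇒ counter-clockwise traversal).

383.5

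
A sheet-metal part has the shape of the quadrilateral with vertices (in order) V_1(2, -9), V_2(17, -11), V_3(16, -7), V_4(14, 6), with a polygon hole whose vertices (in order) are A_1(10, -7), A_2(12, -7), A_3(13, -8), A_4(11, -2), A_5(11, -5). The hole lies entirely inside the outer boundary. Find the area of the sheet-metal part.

116.5

Outer boundary:
Apply Gauss's area formula: 2A = Σ (x_i·y_{i+1} − x_{i+1}·y_i), indices taken mod 4.
Cross-terms: 131, 57, 194, -138  ⇒  Σ = 244
Area = |Σ|/2 = 122.
Hole:
Apply Gauss's area formula: 2A = Σ (x_i·y_{i+1} − x_{i+1}·y_i), indices taken mod 5.
Cross-terms: 14, -5, 62, -33, -27  ⇒  Σ = 11
Area = |Σ|/2 = 5.5.
Net area = 122 − 5.5 = 116.5.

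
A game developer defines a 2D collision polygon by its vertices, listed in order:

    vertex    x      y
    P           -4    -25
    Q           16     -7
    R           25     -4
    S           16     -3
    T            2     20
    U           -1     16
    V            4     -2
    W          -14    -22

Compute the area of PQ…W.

495

Apply the shoelace (surveyor's) formula: 2A = Σ (x_i·y_{i+1} − x_{i+1}·y_i), indices taken mod 8.
Σ = (428) + (111) + (-11) + (326) + (52) + (-62) + (-116) + (262) = 990
Area = |Σ|/2 = 495.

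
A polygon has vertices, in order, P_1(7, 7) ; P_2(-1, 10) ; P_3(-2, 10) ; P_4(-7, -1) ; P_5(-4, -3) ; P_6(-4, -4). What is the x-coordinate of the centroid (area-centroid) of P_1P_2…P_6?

-29/36

Apply the shoelace formula. First the cross-terms c_i = x_i·y_{i+1} − x_{i+1}·y_i:
  77, 10, 72, 17, 4, 0  ⇒  2A = 180, A = 90.
Then Σ (x_i + x_{i+1})·c_i = -435, so x̄ = -435 / (6·90) = -29/36.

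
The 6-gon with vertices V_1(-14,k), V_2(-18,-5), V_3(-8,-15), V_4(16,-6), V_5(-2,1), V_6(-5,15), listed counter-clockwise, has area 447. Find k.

Write out the shoelace sum; only the two edges meeting at V_1 involve k:
2·Area = [((-5)·k − (-14)·15) + ((-14)·(-5) − (-18)·k)] + 497
       = 13·k + 777 = 894
⇒ k = 9.

9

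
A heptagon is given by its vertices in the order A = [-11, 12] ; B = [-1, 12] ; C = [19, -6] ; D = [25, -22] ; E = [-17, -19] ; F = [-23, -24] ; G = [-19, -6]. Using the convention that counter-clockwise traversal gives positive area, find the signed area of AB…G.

-1050

Apply the shoelace formula: 2A = Σ (x_i·y_{i+1} − x_{i+1}·y_i), indices taken mod 7.
Σ = (-120) + (-222) + (-268) + (-849) + (-29) + (-318) + (-294) = -2100
Signed area = Σ/2 = -1050 (negative ⇒ clockwise traversal).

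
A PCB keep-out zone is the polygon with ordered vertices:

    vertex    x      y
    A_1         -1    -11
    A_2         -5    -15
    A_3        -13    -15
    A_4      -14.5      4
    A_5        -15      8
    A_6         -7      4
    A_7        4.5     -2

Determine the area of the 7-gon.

A_1→A_2: (-1)(-15) − (-5)(-11) = -40
A_2→A_3: (-5)(-15) − (-13)(-15) = -120
A_3→A_4: (-13)(4) − (-14.5)(-15) = -269.5
A_4→A_5: (-14.5)(8) − (-15)(4) = -56
A_5→A_6: (-15)(4) − (-7)(8) = -4
A_6→A_7: (-7)(-2) − (4.5)(4) = -4
A_7→A_1: (4.5)(-11) − (-1)(-2) = -51.5
Σ = -545
Area = |Σ|/2 = 272.5.

272.5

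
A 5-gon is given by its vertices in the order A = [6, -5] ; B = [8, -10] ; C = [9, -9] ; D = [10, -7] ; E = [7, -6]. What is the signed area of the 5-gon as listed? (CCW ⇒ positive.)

7.5

Apply the shoelace (surveyor's) formula: 2A = Σ (x_i·y_{i+1} − x_{i+1}·y_i), indices taken mod 5.
A→B: (6)(-10) − (8)(-5) = -20
B→C: (8)(-9) − (9)(-10) = 18
C→D: (9)(-7) − (10)(-9) = 27
D→E: (10)(-6) − (7)(-7) = -11
E→A: (7)(-5) − (6)(-6) = 1
Σ = 15
Signed area = Σ/2 = 7.5 (positive ⇒ counter-clockwise traversal).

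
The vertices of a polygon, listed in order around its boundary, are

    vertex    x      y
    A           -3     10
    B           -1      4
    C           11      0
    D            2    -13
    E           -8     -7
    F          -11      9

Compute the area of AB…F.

269.5

Apply the shoelace (surveyor's) formula: 2A = Σ (x_i·y_{i+1} − x_{i+1}·y_i), indices taken mod 6.
A→B: (-3)(4) − (-1)(10) = -2
B→C: (-1)(0) − (11)(4) = -44
C→D: (11)(-13) − (2)(0) = -143
D→E: (2)(-7) − (-8)(-13) = -118
E→F: (-8)(9) − (-11)(-7) = -149
F→A: (-11)(10) − (-3)(9) = -83
Σ = -539
Area = |Σ|/2 = 269.5.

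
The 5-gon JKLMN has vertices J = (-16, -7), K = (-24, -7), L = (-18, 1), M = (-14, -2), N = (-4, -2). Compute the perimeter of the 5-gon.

|JK| = √((-8)² + (0)²) = √64 = 8
|KL| = √((6)² + (8)²) = √100 = 10
|LM| = √((4)² + (-3)²) = √25 = 5
|MN| = √((10)² + (0)²) = √100 = 10
|NJ| = √((-12)² + (-5)²) = √169 = 13
Perimeter = 8 + 10 + 5 + 10 + 13 = 46.

46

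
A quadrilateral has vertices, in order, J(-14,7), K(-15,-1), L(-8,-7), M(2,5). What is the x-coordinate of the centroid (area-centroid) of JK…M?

-1089/137

Apply Gauss's area formula. First the cross-terms c_i = x_i·y_{i+1} − x_{i+1}·y_i:
  119, 97, -26, 84  ⇒  2A = 274, A = 137.
Then Σ (x_i + x_{i+1})·c_i = -6534, so x̄ = -6534 / (6·137) = -1089/137.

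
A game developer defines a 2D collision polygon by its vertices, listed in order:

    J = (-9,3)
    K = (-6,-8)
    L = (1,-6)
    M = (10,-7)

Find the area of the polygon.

77

Apply the surveyor's formula: 2A = Σ (x_i·y_{i+1} − x_{i+1}·y_i), indices taken mod 4.
J→K: (-9)(-8) − (-6)(3) = 90
K→L: (-6)(-6) − (1)(-8) = 44
L→M: (1)(-7) − (10)(-6) = 53
M→J: (10)(3) − (-9)(-7) = -33
Σ = 154
Area = |Σ|/2 = 77.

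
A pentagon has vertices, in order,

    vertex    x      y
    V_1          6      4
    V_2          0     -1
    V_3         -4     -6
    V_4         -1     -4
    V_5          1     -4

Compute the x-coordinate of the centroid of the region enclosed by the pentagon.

Apply the surveyor's formula. First the cross-terms c_i = x_i·y_{i+1} − x_{i+1}·y_i:
  -6, -4, 10, 8, 28  ⇒  2A = 36, A = 18.
Then Σ (x_i + x_{i+1})·c_i = 126, so x̄ = 126 / (6·18) = 7/6.

7/6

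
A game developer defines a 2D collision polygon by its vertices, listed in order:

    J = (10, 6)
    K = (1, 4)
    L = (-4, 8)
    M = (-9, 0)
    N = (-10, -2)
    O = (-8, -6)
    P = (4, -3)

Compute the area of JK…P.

147

J→K: (10)(4) − (1)(6) = 34
K→L: (1)(8) − (-4)(4) = 24
L→M: (-4)(0) − (-9)(8) = 72
M→N: (-9)(-2) − (-10)(0) = 18
N→O: (-10)(-6) − (-8)(-2) = 44
O→P: (-8)(-3) − (4)(-6) = 48
P→J: (4)(6) − (10)(-3) = 54
Σ = 294
Area = |Σ|/2 = 147.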